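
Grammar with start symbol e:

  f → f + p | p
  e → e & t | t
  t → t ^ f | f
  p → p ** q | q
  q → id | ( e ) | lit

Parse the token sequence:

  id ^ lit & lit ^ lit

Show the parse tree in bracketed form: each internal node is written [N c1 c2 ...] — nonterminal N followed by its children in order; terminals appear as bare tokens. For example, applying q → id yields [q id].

[e [e [t [t [f [p [q id]]]] ^ [f [p [q lit]]]]] & [t [t [f [p [q lit]]]] ^ [f [p [q lit]]]]]

e
e & t
t & t
t ^ f & t
f ^ f & t
p ^ f & t
q ^ f & t
id ^ f & t
id ^ p & t
id ^ q & t
id ^ lit & t
id ^ lit & t ^ f
id ^ lit & f ^ f
id ^ lit & p ^ f
id ^ lit & q ^ f
id ^ lit & lit ^ f
id ^ lit & lit ^ p
id ^ lit & lit ^ q
id ^ lit & lit ^ lit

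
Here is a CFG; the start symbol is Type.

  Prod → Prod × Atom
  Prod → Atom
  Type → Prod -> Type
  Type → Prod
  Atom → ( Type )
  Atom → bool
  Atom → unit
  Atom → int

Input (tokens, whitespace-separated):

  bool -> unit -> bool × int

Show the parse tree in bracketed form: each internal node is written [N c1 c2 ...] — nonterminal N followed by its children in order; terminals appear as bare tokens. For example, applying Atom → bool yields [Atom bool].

[Type [Prod [Atom bool]] -> [Type [Prod [Atom unit]] -> [Type [Prod [Prod [Atom bool]] × [Atom int]]]]]

Type
Prod -> Type
Atom -> Type
bool -> Type
bool -> Prod -> Type
bool -> Atom -> Type
bool -> unit -> Type
bool -> unit -> Prod
bool -> unit -> Prod × Atom
bool -> unit -> Atom × Atom
bool -> unit -> bool × Atom
bool -> unit -> bool × int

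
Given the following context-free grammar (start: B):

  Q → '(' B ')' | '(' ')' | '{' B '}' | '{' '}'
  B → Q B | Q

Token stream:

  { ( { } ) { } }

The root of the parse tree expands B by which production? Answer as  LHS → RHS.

[B [Q { [B [Q ( [B [Q { }]] )] [B [Q { }]]] }]]

B → Q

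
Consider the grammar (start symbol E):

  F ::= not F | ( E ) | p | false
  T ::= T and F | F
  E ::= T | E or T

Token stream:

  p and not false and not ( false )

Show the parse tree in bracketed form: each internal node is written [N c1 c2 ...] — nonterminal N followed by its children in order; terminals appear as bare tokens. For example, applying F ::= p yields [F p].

[E [T [T [T [F p]] and [F not [F false]]] and [F not [F ( [E [T [F false]]] )]]]]

E
T
T and F
T and F and F
F and F and F
p and F and F
p and not F and F
p and not false and F
p and not false and not F
p and not false and not ( E )
p and not false and not ( T )
p and not false and not ( F )
p and not false and not ( false )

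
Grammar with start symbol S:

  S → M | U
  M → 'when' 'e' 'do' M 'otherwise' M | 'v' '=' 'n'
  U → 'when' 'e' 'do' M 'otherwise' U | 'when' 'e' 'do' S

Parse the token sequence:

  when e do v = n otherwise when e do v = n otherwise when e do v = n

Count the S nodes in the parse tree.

[S [U when e do [M v = n] otherwise [U when e do [M v = n] otherwise [U when e do [S [M v = n]]]]]]

2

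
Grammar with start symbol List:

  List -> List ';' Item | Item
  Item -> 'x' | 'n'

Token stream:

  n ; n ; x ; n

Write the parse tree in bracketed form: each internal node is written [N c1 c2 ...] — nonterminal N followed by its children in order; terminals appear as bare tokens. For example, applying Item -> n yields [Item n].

List
List ; Item
List ; Item ; Item
List ; Item ; Item ; Item
Item ; Item ; Item ; Item
n ; Item ; Item ; Item
n ; n ; Item ; Item
n ; n ; x ; Item
n ; n ; x ; n

[List [List [List [List [Item n]] ; [Item n]] ; [Item x]] ; [Item n]]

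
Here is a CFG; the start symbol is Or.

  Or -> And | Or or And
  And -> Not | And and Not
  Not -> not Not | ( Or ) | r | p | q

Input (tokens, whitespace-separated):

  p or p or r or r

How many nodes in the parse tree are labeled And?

[Or [Or [Or [Or [And [Not p]]] or [And [Not p]]] or [And [Not r]]] or [And [Not r]]]

4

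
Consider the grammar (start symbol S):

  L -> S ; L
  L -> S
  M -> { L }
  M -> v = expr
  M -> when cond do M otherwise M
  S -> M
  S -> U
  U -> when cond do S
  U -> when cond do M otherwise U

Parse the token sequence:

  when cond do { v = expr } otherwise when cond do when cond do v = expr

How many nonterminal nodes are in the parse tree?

[S [U when cond do [M { [L [S [M v = expr]]] }] otherwise [U when cond do [S [U when cond do [S [M v = expr]]]]]]]

11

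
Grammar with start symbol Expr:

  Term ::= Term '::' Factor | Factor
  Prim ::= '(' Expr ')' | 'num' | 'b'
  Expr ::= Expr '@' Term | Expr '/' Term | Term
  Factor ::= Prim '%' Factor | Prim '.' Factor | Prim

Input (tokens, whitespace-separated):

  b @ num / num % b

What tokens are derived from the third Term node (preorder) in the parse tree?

num % b

[Expr [Expr [Expr [Term [Factor [Prim b]]]] @ [Term [Factor [Prim num]]]] / [Term [Factor [Prim num] % [Factor [Prim b]]]]]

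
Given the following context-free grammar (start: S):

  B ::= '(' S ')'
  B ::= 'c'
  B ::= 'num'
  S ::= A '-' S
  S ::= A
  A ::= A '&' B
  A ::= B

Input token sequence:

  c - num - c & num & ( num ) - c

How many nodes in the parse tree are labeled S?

5

[S [A [B c]] - [S [A [B num]] - [S [A [A [A [B c]] & [B num]] & [B ( [S [A [B num]]] )]] - [S [A [B c]]]]]]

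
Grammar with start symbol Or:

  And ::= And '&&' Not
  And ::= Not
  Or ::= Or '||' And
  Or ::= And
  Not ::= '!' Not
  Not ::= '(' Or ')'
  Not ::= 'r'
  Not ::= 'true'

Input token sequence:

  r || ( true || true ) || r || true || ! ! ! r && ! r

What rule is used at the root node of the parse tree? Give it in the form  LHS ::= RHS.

Or ::= Or '||' And

[Or [Or [Or [Or [Or [And [Not r]]] || [And [Not ( [Or [Or [And [Not true]]] || [And [Not true]]] )]]] || [And [Not r]]] || [And [Not true]]] || [And [And [Not ! [Not ! [Not ! [Not r]]]]] && [Not ! [Not r]]]]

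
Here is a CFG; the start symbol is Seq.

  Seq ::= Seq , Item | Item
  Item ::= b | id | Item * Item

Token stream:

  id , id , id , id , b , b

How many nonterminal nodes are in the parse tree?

[Seq [Seq [Seq [Seq [Seq [Seq [Item id]] , [Item id]] , [Item id]] , [Item id]] , [Item b]] , [Item b]]

12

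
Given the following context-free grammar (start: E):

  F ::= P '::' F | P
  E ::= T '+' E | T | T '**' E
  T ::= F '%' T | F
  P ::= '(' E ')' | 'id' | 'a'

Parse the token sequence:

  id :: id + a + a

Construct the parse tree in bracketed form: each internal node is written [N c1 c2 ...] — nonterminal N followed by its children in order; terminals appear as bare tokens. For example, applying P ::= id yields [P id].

[E [T [F [P id] :: [F [P id]]]] + [E [T [F [P a]]] + [E [T [F [P a]]]]]]

E
T + E
F + E
P :: F + E
id :: F + E
id :: P + E
id :: id + E
id :: id + T + E
id :: id + F + E
id :: id + P + E
id :: id + a + E
id :: id + a + T
id :: id + a + F
id :: id + a + P
id :: id + a + a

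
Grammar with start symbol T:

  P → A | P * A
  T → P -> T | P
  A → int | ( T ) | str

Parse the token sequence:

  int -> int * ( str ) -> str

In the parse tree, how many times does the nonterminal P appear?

5

[T [P [A int]] -> [T [P [P [A int]] * [A ( [T [P [A str]]] )]] -> [T [P [A str]]]]]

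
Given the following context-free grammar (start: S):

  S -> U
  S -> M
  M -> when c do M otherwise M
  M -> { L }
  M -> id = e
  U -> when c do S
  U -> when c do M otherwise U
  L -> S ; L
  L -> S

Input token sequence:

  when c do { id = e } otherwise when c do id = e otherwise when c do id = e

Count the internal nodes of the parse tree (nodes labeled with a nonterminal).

[S [U when c do [M { [L [S [M id = e]]] }] otherwise [U when c do [M id = e] otherwise [U when c do [S [M id = e]]]]]]

11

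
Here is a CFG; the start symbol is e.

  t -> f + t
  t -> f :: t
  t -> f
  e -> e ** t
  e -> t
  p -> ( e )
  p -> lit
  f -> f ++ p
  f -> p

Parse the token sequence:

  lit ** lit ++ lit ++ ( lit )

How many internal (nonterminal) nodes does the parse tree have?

16

[e [e [t [f [p lit]]]] ** [t [f [f [f [p lit]] ++ [p lit]] ++ [p ( [e [t [f [p lit]]]] )]]]]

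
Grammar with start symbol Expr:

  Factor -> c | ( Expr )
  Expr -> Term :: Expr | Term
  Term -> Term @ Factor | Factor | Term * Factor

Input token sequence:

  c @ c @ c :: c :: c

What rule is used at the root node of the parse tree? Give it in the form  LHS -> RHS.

Expr -> Term :: Expr

[Expr [Term [Term [Term [Factor c]] @ [Factor c]] @ [Factor c]] :: [Expr [Term [Factor c]] :: [Expr [Term [Factor c]]]]]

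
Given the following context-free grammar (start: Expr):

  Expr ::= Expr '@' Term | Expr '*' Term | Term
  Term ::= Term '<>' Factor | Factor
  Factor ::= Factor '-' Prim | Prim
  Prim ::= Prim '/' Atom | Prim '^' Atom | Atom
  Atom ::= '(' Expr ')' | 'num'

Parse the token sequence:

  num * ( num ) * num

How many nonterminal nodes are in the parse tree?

20

[Expr [Expr [Expr [Term [Factor [Prim [Atom num]]]]] * [Term [Factor [Prim [Atom ( [Expr [Term [Factor [Prim [Atom num]]]]] )]]]]] * [Term [Factor [Prim [Atom num]]]]]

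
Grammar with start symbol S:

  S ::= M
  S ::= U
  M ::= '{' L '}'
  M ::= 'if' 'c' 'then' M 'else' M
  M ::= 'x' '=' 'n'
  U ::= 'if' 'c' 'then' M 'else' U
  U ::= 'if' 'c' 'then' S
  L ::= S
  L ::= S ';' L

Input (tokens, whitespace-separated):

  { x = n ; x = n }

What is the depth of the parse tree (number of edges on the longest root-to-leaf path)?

[S [M { [L [S [M x = n]] ; [L [S [M x = n]]]] }]]

6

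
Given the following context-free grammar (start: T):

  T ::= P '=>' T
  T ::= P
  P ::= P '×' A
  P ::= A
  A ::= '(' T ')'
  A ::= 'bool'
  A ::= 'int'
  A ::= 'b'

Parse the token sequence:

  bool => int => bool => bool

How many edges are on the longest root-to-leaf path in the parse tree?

6

[T [P [A bool]] => [T [P [A int]] => [T [P [A bool]] => [T [P [A bool]]]]]]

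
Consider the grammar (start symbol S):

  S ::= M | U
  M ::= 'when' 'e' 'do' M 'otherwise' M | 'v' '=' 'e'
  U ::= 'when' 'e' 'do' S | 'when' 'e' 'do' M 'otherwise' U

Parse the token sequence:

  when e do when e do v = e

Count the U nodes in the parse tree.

2

[S [U when e do [S [U when e do [S [M v = e]]]]]]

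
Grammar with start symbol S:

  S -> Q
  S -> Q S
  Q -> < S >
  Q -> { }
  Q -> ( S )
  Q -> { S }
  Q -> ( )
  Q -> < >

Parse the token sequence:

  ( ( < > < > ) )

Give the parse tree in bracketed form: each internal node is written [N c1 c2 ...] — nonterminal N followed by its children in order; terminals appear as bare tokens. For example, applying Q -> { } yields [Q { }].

[S [Q ( [S [Q ( [S [Q < >] [S [Q < >]]] )]] )]]

S
Q
( S )
( Q )
( ( S ) )
( ( Q S ) )
( ( < > S ) )
( ( < > Q ) )
( ( < > < > ) )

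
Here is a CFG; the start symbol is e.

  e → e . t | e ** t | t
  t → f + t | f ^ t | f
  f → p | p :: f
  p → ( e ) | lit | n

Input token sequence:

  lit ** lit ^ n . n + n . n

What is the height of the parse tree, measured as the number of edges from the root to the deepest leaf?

[e [e [e [e [t [f [p lit]]]] ** [t [f [p lit]] ^ [t [f [p n]]]]] . [t [f [p n]] + [t [f [p n]]]]] . [t [f [p n]]]]

7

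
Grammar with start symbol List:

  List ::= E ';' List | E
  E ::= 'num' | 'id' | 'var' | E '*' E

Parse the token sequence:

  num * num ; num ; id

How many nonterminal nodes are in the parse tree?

8

[List [E [E num] * [E num]] ; [List [E num] ; [List [E id]]]]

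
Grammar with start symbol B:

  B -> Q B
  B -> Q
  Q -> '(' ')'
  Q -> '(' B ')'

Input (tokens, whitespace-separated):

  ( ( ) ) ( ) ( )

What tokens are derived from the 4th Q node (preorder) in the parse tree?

( )

[B [Q ( [B [Q ( )]] )] [B [Q ( )] [B [Q ( )]]]]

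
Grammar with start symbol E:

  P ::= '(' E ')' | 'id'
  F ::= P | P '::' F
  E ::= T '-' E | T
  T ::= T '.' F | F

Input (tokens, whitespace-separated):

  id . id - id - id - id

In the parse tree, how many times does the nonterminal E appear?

4

[E [T [T [F [P id]]] . [F [P id]]] - [E [T [F [P id]]] - [E [T [F [P id]]] - [E [T [F [P id]]]]]]]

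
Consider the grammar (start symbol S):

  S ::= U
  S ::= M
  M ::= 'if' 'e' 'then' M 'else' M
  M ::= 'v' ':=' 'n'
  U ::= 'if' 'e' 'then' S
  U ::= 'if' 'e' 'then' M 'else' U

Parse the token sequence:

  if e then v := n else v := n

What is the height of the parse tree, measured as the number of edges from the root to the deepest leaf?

[S [M if e then [M v := n] else [M v := n]]]

3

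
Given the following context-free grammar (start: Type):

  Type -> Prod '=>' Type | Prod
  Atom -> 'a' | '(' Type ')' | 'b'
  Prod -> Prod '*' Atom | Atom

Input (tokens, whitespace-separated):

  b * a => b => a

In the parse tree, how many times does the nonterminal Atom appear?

[Type [Prod [Prod [Atom b]] * [Atom a]] => [Type [Prod [Atom b]] => [Type [Prod [Atom a]]]]]

4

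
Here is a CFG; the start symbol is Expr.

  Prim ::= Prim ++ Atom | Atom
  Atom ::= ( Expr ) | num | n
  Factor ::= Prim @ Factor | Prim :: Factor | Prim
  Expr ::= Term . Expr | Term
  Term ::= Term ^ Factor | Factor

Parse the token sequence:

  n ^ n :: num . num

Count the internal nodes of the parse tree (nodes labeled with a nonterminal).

17

[Expr [Term [Term [Factor [Prim [Atom n]]]] ^ [Factor [Prim [Atom n]] :: [Factor [Prim [Atom num]]]]] . [Expr [Term [Factor [Prim [Atom num]]]]]]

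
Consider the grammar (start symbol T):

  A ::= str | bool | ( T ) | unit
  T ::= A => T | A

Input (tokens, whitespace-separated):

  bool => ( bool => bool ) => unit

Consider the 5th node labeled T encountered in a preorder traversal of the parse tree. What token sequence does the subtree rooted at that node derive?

[T [A bool] => [T [A ( [T [A bool] => [T [A bool]]] )] => [T [A unit]]]]

unit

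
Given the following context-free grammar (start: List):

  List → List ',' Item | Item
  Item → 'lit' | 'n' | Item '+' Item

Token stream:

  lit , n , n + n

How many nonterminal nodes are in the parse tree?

8

[List [List [List [Item lit]] , [Item n]] , [Item [Item n] + [Item n]]]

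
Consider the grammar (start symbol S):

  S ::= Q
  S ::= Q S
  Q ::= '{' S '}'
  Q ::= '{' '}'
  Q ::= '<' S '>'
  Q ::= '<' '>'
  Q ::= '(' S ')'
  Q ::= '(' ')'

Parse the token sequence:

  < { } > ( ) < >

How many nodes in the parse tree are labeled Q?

[S [Q < [S [Q { }]] >] [S [Q ( )] [S [Q < >]]]]

4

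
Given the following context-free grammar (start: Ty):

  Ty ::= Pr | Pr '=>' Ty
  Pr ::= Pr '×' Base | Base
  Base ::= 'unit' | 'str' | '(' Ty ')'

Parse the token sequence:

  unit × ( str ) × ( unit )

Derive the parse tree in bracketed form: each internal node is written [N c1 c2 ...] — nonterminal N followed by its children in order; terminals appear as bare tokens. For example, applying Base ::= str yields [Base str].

[Ty [Pr [Pr [Pr [Base unit]] × [Base ( [Ty [Pr [Base str]]] )]] × [Base ( [Ty [Pr [Base unit]]] )]]]

Ty
Pr
Pr × Base
Pr × Base × Base
Base × Base × Base
unit × Base × Base
unit × ( Ty ) × Base
unit × ( Pr ) × Base
unit × ( Base ) × Base
unit × ( str ) × Base
unit × ( str ) × ( Ty )
unit × ( str ) × ( Pr )
unit × ( str ) × ( Base )
unit × ( str ) × ( unit )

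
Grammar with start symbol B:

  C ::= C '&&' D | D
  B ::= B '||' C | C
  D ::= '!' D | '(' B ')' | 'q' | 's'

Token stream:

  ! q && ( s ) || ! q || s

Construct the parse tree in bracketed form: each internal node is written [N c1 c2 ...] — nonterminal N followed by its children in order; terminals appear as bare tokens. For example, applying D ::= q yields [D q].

B
B || C
B || C || C
C || C || C
C && D || C || C
D && D || C || C
! D && D || C || C
! q && D || C || C
! q && ( B ) || C || C
! q && ( C ) || C || C
! q && ( D ) || C || C
! q && ( s ) || C || C
! q && ( s ) || D || C
! q && ( s ) || ! D || C
! q && ( s ) || ! q || C
! q && ( s ) || ! q || D
! q && ( s ) || ! q || s

[B [B [B [C [C [D ! [D q]]] && [D ( [B [C [D s]]] )]]] || [C [D ! [D q]]]] || [C [D s]]]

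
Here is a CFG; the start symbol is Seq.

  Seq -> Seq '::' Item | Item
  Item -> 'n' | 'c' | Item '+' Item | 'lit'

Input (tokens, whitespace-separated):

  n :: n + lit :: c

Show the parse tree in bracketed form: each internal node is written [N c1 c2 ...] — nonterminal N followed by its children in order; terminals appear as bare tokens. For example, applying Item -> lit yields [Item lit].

[Seq [Seq [Seq [Item n]] :: [Item [Item n] + [Item lit]]] :: [Item c]]

Seq
Seq :: Item
Seq :: Item :: Item
Item :: Item :: Item
n :: Item :: Item
n :: Item + Item :: Item
n :: n + Item :: Item
n :: n + lit :: Item
n :: n + lit :: c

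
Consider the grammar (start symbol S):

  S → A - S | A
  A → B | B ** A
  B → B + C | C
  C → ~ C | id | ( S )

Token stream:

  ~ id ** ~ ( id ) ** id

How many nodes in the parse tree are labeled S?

2

[S [A [B [C ~ [C id]]] ** [A [B [C ~ [C ( [S [A [B [C id]]]] )]]] ** [A [B [C id]]]]]]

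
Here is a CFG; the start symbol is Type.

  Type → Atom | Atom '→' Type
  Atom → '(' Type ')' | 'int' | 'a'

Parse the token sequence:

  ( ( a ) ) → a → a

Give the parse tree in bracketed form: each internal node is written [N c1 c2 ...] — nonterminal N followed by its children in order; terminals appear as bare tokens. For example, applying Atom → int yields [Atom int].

[Type [Atom ( [Type [Atom ( [Type [Atom a]] )]] )] → [Type [Atom a] → [Type [Atom a]]]]

Type
Atom → Type
( Type ) → Type
( Atom ) → Type
( ( Type ) ) → Type
( ( Atom ) ) → Type
( ( a ) ) → Type
( ( a ) ) → Atom → Type
( ( a ) ) → a → Type
( ( a ) ) → a → Atom
( ( a ) ) → a → a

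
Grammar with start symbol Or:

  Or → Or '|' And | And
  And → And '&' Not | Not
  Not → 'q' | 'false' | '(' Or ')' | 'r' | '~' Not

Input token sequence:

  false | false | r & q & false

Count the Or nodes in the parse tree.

3

[Or [Or [Or [And [Not false]]] | [And [Not false]]] | [And [And [And [Not r]] & [Not q]] & [Not false]]]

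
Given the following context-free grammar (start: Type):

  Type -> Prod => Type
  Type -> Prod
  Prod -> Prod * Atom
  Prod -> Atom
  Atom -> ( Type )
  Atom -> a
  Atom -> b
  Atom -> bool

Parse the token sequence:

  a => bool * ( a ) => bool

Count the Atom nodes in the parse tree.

[Type [Prod [Atom a]] => [Type [Prod [Prod [Atom bool]] * [Atom ( [Type [Prod [Atom a]]] )]] => [Type [Prod [Atom bool]]]]]

5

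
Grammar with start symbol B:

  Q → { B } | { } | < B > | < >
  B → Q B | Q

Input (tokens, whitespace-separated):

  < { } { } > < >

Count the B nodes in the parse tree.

[B [Q < [B [Q { }] [B [Q { }]]] >] [B [Q < >]]]

4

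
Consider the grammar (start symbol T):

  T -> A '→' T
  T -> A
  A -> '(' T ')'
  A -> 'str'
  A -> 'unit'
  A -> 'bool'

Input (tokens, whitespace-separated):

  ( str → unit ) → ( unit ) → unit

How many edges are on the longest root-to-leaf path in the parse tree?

[T [A ( [T [A str] → [T [A unit]]] )] → [T [A ( [T [A unit]] )] → [T [A unit]]]]

5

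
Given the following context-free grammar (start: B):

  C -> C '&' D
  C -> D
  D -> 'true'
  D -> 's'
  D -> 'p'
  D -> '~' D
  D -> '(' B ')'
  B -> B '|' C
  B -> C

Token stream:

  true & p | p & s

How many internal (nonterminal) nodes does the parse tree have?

[B [B [C [C [D true]] & [D p]]] | [C [C [D p]] & [D s]]]

10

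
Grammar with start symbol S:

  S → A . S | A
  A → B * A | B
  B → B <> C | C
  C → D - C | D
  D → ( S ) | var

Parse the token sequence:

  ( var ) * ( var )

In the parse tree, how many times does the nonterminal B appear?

[S [A [B [C [D ( [S [A [B [C [D var]]]]] )]]] * [A [B [C [D ( [S [A [B [C [D var]]]]] )]]]]]]

4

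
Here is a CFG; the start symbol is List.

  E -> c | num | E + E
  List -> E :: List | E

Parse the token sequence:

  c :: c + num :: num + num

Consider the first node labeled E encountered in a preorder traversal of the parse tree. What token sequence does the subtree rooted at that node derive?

[List [E c] :: [List [E [E c] + [E num]] :: [List [E [E num] + [E num]]]]]

c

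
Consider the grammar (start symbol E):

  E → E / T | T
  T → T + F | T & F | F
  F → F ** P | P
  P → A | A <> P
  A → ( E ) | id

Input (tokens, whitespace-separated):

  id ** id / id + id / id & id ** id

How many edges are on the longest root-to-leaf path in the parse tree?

8

[E [E [E [T [F [F [P [A id]]] ** [P [A id]]]]] / [T [T [F [P [A id]]]] + [F [P [A id]]]]] / [T [T [F [P [A id]]]] & [F [F [P [A id]]] ** [P [A id]]]]]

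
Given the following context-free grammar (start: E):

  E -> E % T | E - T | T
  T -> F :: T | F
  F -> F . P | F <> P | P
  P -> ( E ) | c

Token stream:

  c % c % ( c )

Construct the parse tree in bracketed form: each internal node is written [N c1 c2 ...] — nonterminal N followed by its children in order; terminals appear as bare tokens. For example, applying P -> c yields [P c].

E
E % T
E % T % T
T % T % T
F % T % T
P % T % T
c % T % T
c % F % T
c % P % T
c % c % T
c % c % F
c % c % P
c % c % ( E )
c % c % ( T )
c % c % ( F )
c % c % ( P )
c % c % ( c )

[E [E [E [T [F [P c]]]] % [T [F [P c]]]] % [T [F [P ( [E [T [F [P c]]]] )]]]]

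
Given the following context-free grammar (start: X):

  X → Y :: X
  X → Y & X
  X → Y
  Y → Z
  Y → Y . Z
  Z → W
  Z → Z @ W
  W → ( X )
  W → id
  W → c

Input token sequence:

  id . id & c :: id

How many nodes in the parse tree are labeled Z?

4

[X [Y [Y [Z [W id]]] . [Z [W id]]] & [X [Y [Z [W c]]] :: [X [Y [Z [W id]]]]]]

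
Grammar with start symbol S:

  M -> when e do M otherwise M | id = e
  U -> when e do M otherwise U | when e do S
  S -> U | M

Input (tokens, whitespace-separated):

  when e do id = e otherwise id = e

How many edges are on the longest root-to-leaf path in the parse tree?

3

[S [M when e do [M id = e] otherwise [M id = e]]]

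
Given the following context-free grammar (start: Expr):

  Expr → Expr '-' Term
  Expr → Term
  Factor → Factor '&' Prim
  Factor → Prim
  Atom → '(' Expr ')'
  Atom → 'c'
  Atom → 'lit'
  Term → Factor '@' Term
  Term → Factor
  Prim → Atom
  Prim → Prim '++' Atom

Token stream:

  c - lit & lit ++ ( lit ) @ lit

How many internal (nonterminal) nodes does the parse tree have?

24

[Expr [Expr [Term [Factor [Prim [Atom c]]]]] - [Term [Factor [Factor [Prim [Atom lit]]] & [Prim [Prim [Atom lit]] ++ [Atom ( [Expr [Term [Factor [Prim [Atom lit]]]]] )]]] @ [Term [Factor [Prim [Atom lit]]]]]]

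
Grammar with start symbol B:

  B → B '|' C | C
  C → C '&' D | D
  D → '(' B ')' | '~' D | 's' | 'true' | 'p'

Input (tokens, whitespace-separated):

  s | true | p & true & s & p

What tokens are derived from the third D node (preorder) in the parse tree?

p

[B [B [B [C [D s]]] | [C [D true]]] | [C [C [C [C [D p]] & [D true]] & [D s]] & [D p]]]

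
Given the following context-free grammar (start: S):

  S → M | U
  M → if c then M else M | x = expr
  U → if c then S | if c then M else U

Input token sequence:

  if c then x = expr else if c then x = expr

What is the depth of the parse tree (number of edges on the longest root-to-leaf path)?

5

[S [U if c then [M x = expr] else [U if c then [S [M x = expr]]]]]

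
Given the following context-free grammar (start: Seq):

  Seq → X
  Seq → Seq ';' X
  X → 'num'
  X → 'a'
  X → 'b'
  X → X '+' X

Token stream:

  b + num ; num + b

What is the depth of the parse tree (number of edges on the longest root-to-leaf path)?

4

[Seq [Seq [X [X b] + [X num]]] ; [X [X num] + [X b]]]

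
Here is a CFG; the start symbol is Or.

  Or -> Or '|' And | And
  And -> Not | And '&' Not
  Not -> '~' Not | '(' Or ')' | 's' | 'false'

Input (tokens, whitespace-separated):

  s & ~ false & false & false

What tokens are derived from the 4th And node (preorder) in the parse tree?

s

[Or [And [And [And [And [Not s]] & [Not ~ [Not false]]] & [Not false]] & [Not false]]]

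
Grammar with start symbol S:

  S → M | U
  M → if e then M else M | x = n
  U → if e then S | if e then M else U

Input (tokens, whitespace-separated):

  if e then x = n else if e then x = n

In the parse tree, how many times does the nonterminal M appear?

[S [U if e then [M x = n] else [U if e then [S [M x = n]]]]]

2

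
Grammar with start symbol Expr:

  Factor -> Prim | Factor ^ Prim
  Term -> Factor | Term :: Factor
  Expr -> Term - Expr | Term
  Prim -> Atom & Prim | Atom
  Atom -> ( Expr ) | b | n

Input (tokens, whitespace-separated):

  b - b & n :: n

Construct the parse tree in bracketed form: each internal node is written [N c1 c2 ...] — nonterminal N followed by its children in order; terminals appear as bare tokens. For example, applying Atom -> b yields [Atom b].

[Expr [Term [Factor [Prim [Atom b]]]] - [Expr [Term [Term [Factor [Prim [Atom b] & [Prim [Atom n]]]]] :: [Factor [Prim [Atom n]]]]]]

Expr
Term - Expr
Factor - Expr
Prim - Expr
Atom - Expr
b - Expr
b - Term
b - Term :: Factor
b - Factor :: Factor
b - Prim :: Factor
b - Atom & Prim :: Factor
b - b & Prim :: Factor
b - b & Atom :: Factor
b - b & n :: Factor
b - b & n :: Prim
b - b & n :: Atom
b - b & n :: n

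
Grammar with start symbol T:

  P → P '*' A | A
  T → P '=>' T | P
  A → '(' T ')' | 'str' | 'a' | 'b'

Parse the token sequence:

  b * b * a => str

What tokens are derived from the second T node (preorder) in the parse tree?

str

[T [P [P [P [A b]] * [A b]] * [A a]] => [T [P [A str]]]]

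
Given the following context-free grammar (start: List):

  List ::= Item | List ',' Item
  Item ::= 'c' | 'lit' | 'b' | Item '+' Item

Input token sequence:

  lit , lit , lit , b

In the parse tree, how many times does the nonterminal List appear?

[List [List [List [List [Item lit]] , [Item lit]] , [Item lit]] , [Item b]]

4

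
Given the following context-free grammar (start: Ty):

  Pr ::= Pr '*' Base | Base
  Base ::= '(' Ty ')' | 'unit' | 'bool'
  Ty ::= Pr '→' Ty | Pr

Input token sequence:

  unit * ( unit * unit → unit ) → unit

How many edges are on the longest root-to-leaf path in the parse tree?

[Ty [Pr [Pr [Base unit]] * [Base ( [Ty [Pr [Pr [Base unit]] * [Base unit]] → [Ty [Pr [Base unit]]]] )]] → [Ty [Pr [Base unit]]]]

7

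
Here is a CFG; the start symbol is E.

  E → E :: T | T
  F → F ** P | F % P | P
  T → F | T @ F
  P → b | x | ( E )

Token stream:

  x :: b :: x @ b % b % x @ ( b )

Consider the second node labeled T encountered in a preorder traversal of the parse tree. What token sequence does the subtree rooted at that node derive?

b

[E [E [E [T [F [P x]]]] :: [T [F [P b]]]] :: [T [T [T [F [P x]]] @ [F [F [F [P b]] % [P b]] % [P x]]] @ [F [P ( [E [T [F [P b]]]] )]]]]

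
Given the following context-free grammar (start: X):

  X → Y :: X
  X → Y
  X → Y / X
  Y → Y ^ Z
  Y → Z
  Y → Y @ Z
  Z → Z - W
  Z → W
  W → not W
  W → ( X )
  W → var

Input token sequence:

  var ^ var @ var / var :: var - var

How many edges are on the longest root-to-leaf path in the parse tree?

[X [Y [Y [Y [Z [W var]]] ^ [Z [W var]]] @ [Z [W var]]] / [X [Y [Z [W var]]] :: [X [Y [Z [Z [W var]] - [W var]]]]]]

7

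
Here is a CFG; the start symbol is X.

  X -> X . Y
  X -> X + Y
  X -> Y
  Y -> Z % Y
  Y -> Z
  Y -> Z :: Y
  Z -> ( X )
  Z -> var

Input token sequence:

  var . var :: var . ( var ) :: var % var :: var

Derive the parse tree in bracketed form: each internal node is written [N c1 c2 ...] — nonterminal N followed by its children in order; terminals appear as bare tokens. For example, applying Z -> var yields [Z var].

X
X . Y
X . Y . Y
Y . Y . Y
Z . Y . Y
var . Y . Y
var . Z :: Y . Y
var . var :: Y . Y
var . var :: Z . Y
var . var :: var . Y
var . var :: var . Z :: Y
var . var :: var . ( X ) :: Y
var . var :: var . ( Y ) :: Y
var . var :: var . ( Z ) :: Y
var . var :: var . ( var ) :: Y
var . var :: var . ( var ) :: Z % Y
var . var :: var . ( var ) :: var % Y
var . var :: var . ( var ) :: var % Z :: Y
var . var :: var . ( var ) :: var % var :: Y
var . var :: var . ( var ) :: var % var :: Z
var . var :: var . ( var ) :: var % var :: var

[X [X [X [Y [Z var]]] . [Y [Z var] :: [Y [Z var]]]] . [Y [Z ( [X [Y [Z var]]] )] :: [Y [Z var] % [Y [Z var] :: [Y [Z var]]]]]]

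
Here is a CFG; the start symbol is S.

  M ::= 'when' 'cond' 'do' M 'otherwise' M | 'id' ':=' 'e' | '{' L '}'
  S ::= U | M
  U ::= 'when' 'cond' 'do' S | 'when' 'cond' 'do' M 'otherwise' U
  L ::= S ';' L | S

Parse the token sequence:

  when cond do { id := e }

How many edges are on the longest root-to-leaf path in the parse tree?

7

[S [U when cond do [S [M { [L [S [M id := e]]] }]]]]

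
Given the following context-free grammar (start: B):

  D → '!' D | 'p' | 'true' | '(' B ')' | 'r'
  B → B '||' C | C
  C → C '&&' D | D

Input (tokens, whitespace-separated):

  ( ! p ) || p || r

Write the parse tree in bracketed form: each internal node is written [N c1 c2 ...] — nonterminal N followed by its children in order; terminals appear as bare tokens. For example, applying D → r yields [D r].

[B [B [B [C [D ( [B [C [D ! [D p]]]] )]]] || [C [D p]]] || [C [D r]]]

B
B || C
B || C || C
C || C || C
D || C || C
( B ) || C || C
( C ) || C || C
( D ) || C || C
( ! D ) || C || C
( ! p ) || C || C
( ! p ) || D || C
( ! p ) || p || C
( ! p ) || p || D
( ! p ) || p || r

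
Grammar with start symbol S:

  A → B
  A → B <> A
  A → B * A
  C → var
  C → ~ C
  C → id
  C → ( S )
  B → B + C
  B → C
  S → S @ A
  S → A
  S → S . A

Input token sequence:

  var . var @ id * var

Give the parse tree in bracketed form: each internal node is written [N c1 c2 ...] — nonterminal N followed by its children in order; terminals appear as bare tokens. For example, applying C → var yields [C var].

S
S @ A
S . A @ A
A . A @ A
B . A @ A
C . A @ A
var . A @ A
var . B @ A
var . C @ A
var . var @ A
var . var @ B * A
var . var @ C * A
var . var @ id * A
var . var @ id * B
var . var @ id * C
var . var @ id * var

[S [S [S [A [B [C var]]]] . [A [B [C var]]]] @ [A [B [C id]] * [A [B [C var]]]]]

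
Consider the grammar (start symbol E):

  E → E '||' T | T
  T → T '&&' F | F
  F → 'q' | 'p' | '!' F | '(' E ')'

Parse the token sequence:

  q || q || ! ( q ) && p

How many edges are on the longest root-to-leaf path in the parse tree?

[E [E [E [T [F q]]] || [T [F q]]] || [T [T [F ! [F ( [E [T [F q]]] )]]] && [F p]]]

8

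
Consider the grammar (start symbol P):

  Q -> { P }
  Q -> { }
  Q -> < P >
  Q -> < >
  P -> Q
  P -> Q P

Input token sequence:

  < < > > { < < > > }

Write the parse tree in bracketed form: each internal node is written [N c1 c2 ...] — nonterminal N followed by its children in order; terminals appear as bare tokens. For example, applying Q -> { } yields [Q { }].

[P [Q < [P [Q < >]] >] [P [Q { [P [Q < [P [Q < >]] >]] }]]]

P
Q P
< P > P
< Q > P
< < > > P
< < > > Q
< < > > { P }
< < > > { Q }
< < > > { < P > }
< < > > { < Q > }
< < > > { < < > > }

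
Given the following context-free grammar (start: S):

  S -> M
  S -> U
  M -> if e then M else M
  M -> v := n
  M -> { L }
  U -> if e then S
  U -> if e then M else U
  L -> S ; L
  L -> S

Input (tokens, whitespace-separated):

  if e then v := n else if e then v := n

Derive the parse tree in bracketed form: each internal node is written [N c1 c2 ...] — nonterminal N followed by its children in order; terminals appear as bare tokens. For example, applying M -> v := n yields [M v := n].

S
U
if e then M else U
if e then v := n else U
if e then v := n else if e then S
if e then v := n else if e then M
if e then v := n else if e then v := n

[S [U if e then [M v := n] else [U if e then [S [M v := n]]]]]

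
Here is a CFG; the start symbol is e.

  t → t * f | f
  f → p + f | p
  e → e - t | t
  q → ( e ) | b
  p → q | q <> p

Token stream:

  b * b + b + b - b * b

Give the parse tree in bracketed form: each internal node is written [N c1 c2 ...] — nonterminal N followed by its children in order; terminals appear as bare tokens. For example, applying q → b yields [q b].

[e [e [t [t [f [p [q b]]]] * [f [p [q b]] + [f [p [q b]] + [f [p [q b]]]]]]] - [t [t [f [p [q b]]]] * [f [p [q b]]]]]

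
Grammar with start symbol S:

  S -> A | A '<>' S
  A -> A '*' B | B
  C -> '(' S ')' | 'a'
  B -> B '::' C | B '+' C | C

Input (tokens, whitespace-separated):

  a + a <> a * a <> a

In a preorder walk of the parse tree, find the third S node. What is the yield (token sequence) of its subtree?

a

[S [A [B [B [C a]] + [C a]]] <> [S [A [A [B [C a]]] * [B [C a]]] <> [S [A [B [C a]]]]]]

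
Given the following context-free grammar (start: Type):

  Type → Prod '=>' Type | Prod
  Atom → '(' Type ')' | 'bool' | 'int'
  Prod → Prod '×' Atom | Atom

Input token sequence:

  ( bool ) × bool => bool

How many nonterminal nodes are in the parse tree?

11

[Type [Prod [Prod [Atom ( [Type [Prod [Atom bool]]] )]] × [Atom bool]] => [Type [Prod [Atom bool]]]]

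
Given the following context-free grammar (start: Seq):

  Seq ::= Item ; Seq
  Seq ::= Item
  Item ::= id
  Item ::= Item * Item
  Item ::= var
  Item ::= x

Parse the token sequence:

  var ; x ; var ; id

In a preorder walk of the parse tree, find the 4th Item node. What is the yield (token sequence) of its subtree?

[Seq [Item var] ; [Seq [Item x] ; [Seq [Item var] ; [Seq [Item id]]]]]

id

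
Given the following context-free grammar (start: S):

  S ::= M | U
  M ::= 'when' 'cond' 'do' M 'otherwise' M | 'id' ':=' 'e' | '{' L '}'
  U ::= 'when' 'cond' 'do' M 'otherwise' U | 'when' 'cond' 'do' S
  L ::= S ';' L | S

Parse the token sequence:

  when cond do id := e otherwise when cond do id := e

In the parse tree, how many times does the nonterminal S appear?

2

[S [U when cond do [M id := e] otherwise [U when cond do [S [M id := e]]]]]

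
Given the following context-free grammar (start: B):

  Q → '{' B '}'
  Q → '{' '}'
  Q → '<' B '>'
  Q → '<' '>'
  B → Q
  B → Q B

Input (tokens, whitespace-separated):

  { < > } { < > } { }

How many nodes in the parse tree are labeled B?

5

[B [Q { [B [Q < >]] }] [B [Q { [B [Q < >]] }] [B [Q { }]]]]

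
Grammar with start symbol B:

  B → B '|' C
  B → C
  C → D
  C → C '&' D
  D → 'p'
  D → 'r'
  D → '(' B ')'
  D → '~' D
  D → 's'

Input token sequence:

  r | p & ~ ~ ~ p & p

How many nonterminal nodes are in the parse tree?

13

[B [B [C [D r]]] | [C [C [C [D p]] & [D ~ [D ~ [D ~ [D p]]]]] & [D p]]]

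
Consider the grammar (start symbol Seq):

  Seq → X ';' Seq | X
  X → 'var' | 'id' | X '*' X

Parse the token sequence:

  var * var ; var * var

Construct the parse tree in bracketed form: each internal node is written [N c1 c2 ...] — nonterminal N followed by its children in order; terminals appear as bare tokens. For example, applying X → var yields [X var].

Seq
X ; Seq
X * X ; Seq
var * X ; Seq
var * var ; Seq
var * var ; X
var * var ; X * X
var * var ; var * X
var * var ; var * var

[Seq [X [X var] * [X var]] ; [Seq [X [X var] * [X var]]]]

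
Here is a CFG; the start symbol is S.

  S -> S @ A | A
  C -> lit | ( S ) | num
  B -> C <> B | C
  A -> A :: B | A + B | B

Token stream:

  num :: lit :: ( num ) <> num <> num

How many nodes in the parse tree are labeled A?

[S [A [A [A [B [C num]]] :: [B [C lit]]] :: [B [C ( [S [A [B [C num]]]] )] <> [B [C num] <> [B [C num]]]]]]

4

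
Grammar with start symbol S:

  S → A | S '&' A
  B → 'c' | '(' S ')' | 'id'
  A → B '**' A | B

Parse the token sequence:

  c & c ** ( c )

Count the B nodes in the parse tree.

4

[S [S [A [B c]]] & [A [B c] ** [A [B ( [S [A [B c]]] )]]]]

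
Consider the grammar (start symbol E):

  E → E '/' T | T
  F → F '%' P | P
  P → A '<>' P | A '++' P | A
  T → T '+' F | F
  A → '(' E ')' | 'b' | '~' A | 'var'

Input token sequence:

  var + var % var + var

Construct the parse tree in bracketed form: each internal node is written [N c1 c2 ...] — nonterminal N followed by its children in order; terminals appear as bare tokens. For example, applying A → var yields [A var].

E
T
T + F
T + F + F
F + F + F
P + F + F
A + F + F
var + F + F
var + F % P + F
var + P % P + F
var + A % P + F
var + var % P + F
var + var % A + F
var + var % var + F
var + var % var + P
var + var % var + A
var + var % var + var

[E [T [T [T [F [P [A var]]]] + [F [F [P [A var]]] % [P [A var]]]] + [F [P [A var]]]]]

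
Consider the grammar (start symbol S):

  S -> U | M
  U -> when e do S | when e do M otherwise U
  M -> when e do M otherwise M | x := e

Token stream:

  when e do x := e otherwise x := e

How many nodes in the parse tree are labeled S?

[S [M when e do [M x := e] otherwise [M x := e]]]

1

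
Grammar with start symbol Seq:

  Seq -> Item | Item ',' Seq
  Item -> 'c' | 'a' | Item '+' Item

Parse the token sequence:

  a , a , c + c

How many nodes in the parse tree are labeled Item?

5

[Seq [Item a] , [Seq [Item a] , [Seq [Item [Item c] + [Item c]]]]]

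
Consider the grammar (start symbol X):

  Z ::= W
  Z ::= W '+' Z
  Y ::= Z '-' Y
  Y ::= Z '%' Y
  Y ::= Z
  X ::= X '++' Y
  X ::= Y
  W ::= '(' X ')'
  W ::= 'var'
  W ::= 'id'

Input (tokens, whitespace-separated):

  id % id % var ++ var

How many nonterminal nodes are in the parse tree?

14

[X [X [Y [Z [W id]] % [Y [Z [W id]] % [Y [Z [W var]]]]]] ++ [Y [Z [W var]]]]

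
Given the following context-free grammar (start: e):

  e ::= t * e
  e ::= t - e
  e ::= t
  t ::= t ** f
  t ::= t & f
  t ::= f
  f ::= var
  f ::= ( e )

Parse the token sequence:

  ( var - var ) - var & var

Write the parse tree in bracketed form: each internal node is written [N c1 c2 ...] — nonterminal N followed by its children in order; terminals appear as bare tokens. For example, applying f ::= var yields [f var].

[e [t [f ( [e [t [f var]] - [e [t [f var]]]] )]] - [e [t [t [f var]] & [f var]]]]

e
t - e
f - e
( e ) - e
( t - e ) - e
( f - e ) - e
( var - e ) - e
( var - t ) - e
( var - f ) - e
( var - var ) - e
( var - var ) - t
( var - var ) - t & f
( var - var ) - f & f
( var - var ) - var & f
( var - var ) - var & var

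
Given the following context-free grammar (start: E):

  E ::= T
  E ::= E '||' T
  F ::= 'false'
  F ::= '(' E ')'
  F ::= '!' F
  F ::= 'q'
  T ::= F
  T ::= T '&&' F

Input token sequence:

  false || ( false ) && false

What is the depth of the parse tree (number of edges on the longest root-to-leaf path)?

7

[E [E [T [F false]]] || [T [T [F ( [E [T [F false]]] )]] && [F false]]]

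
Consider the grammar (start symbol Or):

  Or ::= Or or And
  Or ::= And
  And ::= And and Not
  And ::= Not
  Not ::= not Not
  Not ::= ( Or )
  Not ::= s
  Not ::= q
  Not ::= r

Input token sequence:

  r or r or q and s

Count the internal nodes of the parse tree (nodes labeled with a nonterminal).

[Or [Or [Or [And [Not r]]] or [And [Not r]]] or [And [And [Not q]] and [Not s]]]

11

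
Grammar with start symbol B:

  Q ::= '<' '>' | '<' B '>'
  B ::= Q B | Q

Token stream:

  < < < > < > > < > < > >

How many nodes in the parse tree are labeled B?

6

[B [Q < [B [Q < [B [Q < >] [B [Q < >]]] >] [B [Q < >] [B [Q < >]]]] >]]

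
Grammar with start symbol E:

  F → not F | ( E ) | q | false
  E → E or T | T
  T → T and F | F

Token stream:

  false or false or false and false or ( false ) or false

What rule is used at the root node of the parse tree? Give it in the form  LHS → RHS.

E → E or T

[E [E [E [E [E [T [F false]]] or [T [F false]]] or [T [T [F false]] and [F false]]] or [T [F ( [E [T [F false]]] )]]] or [T [F false]]]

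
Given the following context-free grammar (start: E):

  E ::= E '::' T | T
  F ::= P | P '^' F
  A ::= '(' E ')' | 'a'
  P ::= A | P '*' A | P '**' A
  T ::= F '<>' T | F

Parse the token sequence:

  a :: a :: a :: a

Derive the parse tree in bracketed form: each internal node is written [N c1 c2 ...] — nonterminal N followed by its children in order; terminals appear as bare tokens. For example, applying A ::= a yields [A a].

E
E :: T
E :: T :: T
E :: T :: T :: T
T :: T :: T :: T
F :: T :: T :: T
P :: T :: T :: T
A :: T :: T :: T
a :: T :: T :: T
a :: F :: T :: T
a :: P :: T :: T
a :: A :: T :: T
a :: a :: T :: T
a :: a :: F :: T
a :: a :: P :: T
a :: a :: A :: T
a :: a :: a :: T
a :: a :: a :: F
a :: a :: a :: P
a :: a :: a :: A
a :: a :: a :: a

[E [E [E [E [T [F [P [A a]]]]] :: [T [F [P [A a]]]]] :: [T [F [P [A a]]]]] :: [T [F [P [A a]]]]]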